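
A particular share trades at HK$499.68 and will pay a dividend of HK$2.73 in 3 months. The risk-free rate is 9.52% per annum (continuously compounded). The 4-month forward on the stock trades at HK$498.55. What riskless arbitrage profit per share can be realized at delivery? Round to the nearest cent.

PV(dividends) I = 2.73·e^(−0.0952·3/12) = 2.6658
Fair forward F* = (S − I)·e^(rT) = (499.68 − 2.6658)·e^0.031733 = 497.0142 × 1.032242 = 513.0389
Market HK$498.55 < fair 513.0389: forward underpriced → reverse cash-and-carry (short the stock, invest proceeds at r, pay the dividends, go long the forward).
Profit at T = |F_mkt − F*| = |498.55 − 513.0389| = HK$14.49 per share

HK$14.49 per share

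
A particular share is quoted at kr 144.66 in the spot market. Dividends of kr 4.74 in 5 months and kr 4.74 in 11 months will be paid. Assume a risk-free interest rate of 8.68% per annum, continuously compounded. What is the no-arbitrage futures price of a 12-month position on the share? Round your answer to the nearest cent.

PV(dividends) I = 4.74·e^(−0.0868·5/12) + 4.74·e^(−0.0868·11/12)
I = 4.5716 + 4.3775 = 8.9491
F = (S − I)·e^(rT) = (144.66 − 8.9491) · e^(0.0868·12/12)
= 135.7109 · e^0.086800 = 135.7109 × 1.090679 = kr 148.02

kr 148.02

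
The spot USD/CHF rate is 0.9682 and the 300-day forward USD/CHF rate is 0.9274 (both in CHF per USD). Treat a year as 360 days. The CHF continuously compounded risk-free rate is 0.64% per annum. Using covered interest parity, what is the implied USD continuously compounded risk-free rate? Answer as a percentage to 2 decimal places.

F = S·e^((r_CHF − r_USD)T) ⇒ r_USD = r_CHF − ln(F/S)/T
ln(0.9274/0.9682) = -0.043054; /(300/360) = -0.051665
r_USD = 0.0064 + 0.051665 = 0.058065
r_USD = 5.81%

5.81%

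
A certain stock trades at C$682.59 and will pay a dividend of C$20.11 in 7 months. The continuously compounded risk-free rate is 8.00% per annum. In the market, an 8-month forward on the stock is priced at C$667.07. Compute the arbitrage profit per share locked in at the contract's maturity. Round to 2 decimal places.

C$32.67 per share

PV(dividends) I = 20.11·e^(−0.0800·7/12) = 19.1931
Fair forward F* = (S − I)·e^(rT) = (682.59 − 19.1931)·e^0.053333 = 663.3969 × 1.054781 = 699.7384
Market C$667.07 < fair 699.7384: forward underpriced → reverse cash-and-carry (short the stock, invest proceeds at r, pay the dividends, go long the forward).
Profit at T = |F_mkt − F*| = |667.07 − 699.7384| = C$32.67 per share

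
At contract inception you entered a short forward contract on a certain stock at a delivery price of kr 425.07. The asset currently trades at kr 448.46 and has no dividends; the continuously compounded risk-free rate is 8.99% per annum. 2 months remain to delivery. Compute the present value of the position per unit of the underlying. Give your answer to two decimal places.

-kr 29.71

Current fair forward for the remaining 2 months: F = S·e^(r·T), r = 0.0899
F = 448.46 · e^(0.0899 × 2/12) = 448.46 × 1.015096 = 455.2300
Value of long forward = (F − K)·e^(−rT) = (455.2300 − 425.07) · e^(−0.0899·2/12)
= 30.1600 × 0.985128 = 29.71
Short position value = −(long value) = -kr 29.71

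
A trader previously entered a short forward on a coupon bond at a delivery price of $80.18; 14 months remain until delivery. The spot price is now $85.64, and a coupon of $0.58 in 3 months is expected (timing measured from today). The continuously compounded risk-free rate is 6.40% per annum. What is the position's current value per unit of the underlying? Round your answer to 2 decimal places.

-$10.66

PV(remaining coupons) I = 0.58·e^(−0.0640·3/12) = 0.5708
Current forward F = (S − I)·e^(rT) = (85.64 − 0.5708)·e^(0.0640·14/12) = 85.0692 × 1.077525 = 91.6642
Value (long) = (F − K)·e^(−rT) = (91.6642 − 80.18) × 0.928053 = 10.6579
Short position value = −(long value) = -$10.66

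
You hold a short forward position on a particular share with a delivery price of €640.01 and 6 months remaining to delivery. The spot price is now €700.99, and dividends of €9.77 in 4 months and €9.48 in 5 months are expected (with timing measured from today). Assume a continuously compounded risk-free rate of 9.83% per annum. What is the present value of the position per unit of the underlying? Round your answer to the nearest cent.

-€73.12

PV(remaining dividends) I = 9.77·e^(−0.0983·4/12) + 9.48·e^(−0.0983·5/12) = 18.5546
Current forward F = (S − I)·e^(rT) = (700.99 − 18.5546)·e^(0.0983·6/12) = 682.4354 × 1.050378 = 716.8151
Value (long) = (F − K)·e^(−rT) = (716.8151 − 640.01) × 0.952038 = 73.1214
Short position value = −(long value) = -€73.12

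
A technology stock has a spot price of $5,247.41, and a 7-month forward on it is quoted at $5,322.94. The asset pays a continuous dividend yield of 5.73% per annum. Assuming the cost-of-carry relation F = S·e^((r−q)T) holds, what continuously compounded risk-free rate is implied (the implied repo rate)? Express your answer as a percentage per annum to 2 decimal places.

From F = S·e^((r−q)T): (r − q) = ln(F/S)/T
ln(5322.94/5247.41) = ln(1.014394) = 0.014291
(r − q) = 0.014291 / (7/12) = 0.024499
r = ln(F/S)/T + q = 0.024499 + 0.0573 = 0.081799
r = 8.18%

8.18%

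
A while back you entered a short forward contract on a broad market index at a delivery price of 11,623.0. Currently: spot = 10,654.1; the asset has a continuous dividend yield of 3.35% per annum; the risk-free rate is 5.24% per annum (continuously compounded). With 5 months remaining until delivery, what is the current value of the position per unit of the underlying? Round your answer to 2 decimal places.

Current fair forward for the remaining 5 months: F = S·e^((r − q)·T), (r − q) = 0.0524 − 0.0335 = 0.0189
F = 10654.1 · e^(0.0189 × 5/12) = 10654.1 × 1.00790609 = 10738.3323
Value of long forward = (F − K)·e^(−rT) = (10738.3323 − 11623.0) · e^(−0.0524·5/12)
= -884.6677 × 0.97840329 = -865.56
Short position value = −(long value) = 865.56

865.56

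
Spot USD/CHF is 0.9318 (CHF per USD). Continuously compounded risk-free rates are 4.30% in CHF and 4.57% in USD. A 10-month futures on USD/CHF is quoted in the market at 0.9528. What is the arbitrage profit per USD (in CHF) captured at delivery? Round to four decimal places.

0.0231 per USD (in CHF)

Fair futures: F* = S·e^(carry·T), with carry = (r_CHF − r_USD) = 0.0430 − 0.0457 = -0.0027
F* = 0.9318 · e^(-0.0027 × 10/12) = 0.9318 · e^-0.002250 = 0.9318 × 0.997753 = 0.9297
Market 0.9528 > fair 0.9297: forward overpriced → cash-and-carry (buy spot, short the forward).
At maturity, profit = |F_mkt − F*| = |0.9528 − 0.9297| = 0.0231 per USD (in CHF)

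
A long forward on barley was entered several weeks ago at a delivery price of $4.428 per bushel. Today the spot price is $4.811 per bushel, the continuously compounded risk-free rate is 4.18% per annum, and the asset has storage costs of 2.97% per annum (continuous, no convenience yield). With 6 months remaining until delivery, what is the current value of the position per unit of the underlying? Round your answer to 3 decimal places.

Current fair forward for the remaining 6 months: F = S·e^((r + u)·T), (r + u) = 0.0418 + 0.0297 = 0.0715
F = 4.811 · e^(0.0715 × 6/12) = 4.811 × 1.036397 = 4.9861
Value of long forward = (F − K)·e^(−rT) = (4.9861 − 4.428) · e^(−0.0418·6/12)
= 0.5581 × 0.979317 = 0.547

$0.547 per bushel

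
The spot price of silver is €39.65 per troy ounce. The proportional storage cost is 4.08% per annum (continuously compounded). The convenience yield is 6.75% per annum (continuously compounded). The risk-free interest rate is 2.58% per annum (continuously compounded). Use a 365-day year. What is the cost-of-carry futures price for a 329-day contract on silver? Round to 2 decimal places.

€39.62 per troy ounce

Net carry = r + u − y = 0.0258 + 0.0408 − 0.0675 = -0.0009
F = S·e^((r+u−y)T) = 39.65 · e^(-0.0009 × 329/365) = 39.65 · e^-0.000811
= 39.65 × 0.999189 = €39.62 per troy ounce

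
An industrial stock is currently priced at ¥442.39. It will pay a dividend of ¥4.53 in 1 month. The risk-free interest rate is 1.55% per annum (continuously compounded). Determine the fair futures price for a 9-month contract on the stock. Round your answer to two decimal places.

¥442.99

PV(dividends) I = 4.53·e^(−0.0155·1/12)
I = 4.5242
F = (S − I)·e^(rT) = (442.39 − 4.5242) · e^(0.0155·9/12)
= 437.8658 · e^0.011625 = 437.8658 × 1.011693 = ¥442.99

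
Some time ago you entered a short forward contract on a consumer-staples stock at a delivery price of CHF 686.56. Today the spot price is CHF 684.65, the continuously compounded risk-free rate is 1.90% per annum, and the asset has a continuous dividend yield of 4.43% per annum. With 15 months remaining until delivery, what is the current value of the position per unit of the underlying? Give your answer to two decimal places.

CHF 22.68

Current fair forward for the remaining 15 months: F = S·e^((r − q)·T), (r − q) = 0.0190 − 0.0443 = -0.0253
F = 684.65 · e^(-0.0253 × 15/12) = 684.65 × 0.968870 = 663.3368
Value of long forward = (F − K)·e^(−rT) = (663.3368 − 686.56) · e^(−0.0190·15/12)
= -23.2232 × 0.976530 = -22.68
Short position value = −(long value) = CHF 22.68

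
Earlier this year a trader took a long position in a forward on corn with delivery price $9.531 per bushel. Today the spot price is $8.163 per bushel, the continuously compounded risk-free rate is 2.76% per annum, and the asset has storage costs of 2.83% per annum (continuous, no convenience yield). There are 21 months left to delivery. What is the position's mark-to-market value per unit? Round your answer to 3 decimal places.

-$0.504 per bushel

Current fair forward for the remaining 21 months: F = S·e^((r + u)·T), (r + u) = 0.0276 + 0.0283 = 0.0559
F = 8.163 · e^(0.0559 × 21/12) = 8.163 × 1.102770 = 9.0019
Value of long forward = (F − K)·e^(−rT) = (9.0019 − 9.531) · e^(−0.0276·21/12)
= -0.5291 × 0.952848 = -0.504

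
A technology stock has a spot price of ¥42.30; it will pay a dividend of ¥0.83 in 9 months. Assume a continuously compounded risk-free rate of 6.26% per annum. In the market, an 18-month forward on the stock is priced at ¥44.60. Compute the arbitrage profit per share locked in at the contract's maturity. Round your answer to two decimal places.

¥0.99 per share

PV(dividends) I = 0.83·e^(−0.0626·9/12) = 0.7919
Fair forward F* = (S − I)·e^(rT) = (42.30 − 0.7919)·e^0.093900 = 41.5081 × 1.098450 = 45.5946
Market ¥44.60 < fair 45.5946: forward underpriced → reverse cash-and-carry (short the stock, invest proceeds at r, pay the dividends, go long the forward).
Profit at T = |F_mkt − F*| = |44.60 − 45.5946| = ¥0.99 per share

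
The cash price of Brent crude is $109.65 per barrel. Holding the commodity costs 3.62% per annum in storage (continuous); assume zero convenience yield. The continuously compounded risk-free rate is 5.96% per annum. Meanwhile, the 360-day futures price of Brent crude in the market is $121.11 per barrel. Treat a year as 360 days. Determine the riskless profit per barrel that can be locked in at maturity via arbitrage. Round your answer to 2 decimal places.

$0.44 per barrel

Fair futures: F* = S·e^(carry·T), with carry = (r + u) = 0.0596 + 0.0362 = 0.0958
F* = 109.65 · e^(0.0958 × 360/360) = 109.65 · e^0.095800 = 109.65 × 1.100539 = $120.6741
Market $121.11 > fair $120.6741: forward overpriced → cash-and-carry (buy spot, short the forward).
At maturity, profit = |F_mkt − F*| = |121.11 − 120.6741| = $0.44 per barrel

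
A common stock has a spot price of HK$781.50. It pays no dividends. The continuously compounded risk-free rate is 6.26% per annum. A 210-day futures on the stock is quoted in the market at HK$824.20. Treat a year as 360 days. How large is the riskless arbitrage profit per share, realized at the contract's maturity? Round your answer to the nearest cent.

HK$13.63 per share

Fair futures: F* = S·e^(carry·T), with carry = r = 0.0626
F* = 781.50 · e^(0.0626 × 210/360) = 781.50 · e^0.036517 = 781.50 × 1.037192 = HK$810.5655
Market HK$824.20 > fair HK$810.5655: forward overpriced → cash-and-carry (buy spot, short the forward).
At maturity, profit = |F_mkt − F*| = |824.20 − 810.5655| = HK$13.63 per share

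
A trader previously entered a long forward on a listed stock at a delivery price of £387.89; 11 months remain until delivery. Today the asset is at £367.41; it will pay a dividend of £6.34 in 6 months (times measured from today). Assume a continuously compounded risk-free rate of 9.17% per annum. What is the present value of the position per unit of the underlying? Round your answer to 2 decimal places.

PV(remaining dividends) I = 6.34·e^(−0.0917·6/12) = 6.0559
Current forward F = (S − I)·e^(rT) = (367.41 − 6.0559)·e^(0.0917·11/12) = 361.3541 × 1.087692 = 393.0420
Value (long) = (F − K)·e^(−rT) = (393.0420 − 387.89) × 0.919378 = 4.7366
Value = £4.74

£4.74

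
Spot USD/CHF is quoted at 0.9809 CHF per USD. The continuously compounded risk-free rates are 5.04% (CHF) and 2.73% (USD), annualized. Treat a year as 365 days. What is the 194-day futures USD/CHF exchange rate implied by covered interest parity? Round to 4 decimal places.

0.9930

F = S·e^((r_CHF − r_USD)T) = 0.9809 · e^((0.0504 − 0.0273) × 194/365)
= 0.9809 · e^0.012278 = 0.9809 × 1.012354
F = 0.9930 CHF per USD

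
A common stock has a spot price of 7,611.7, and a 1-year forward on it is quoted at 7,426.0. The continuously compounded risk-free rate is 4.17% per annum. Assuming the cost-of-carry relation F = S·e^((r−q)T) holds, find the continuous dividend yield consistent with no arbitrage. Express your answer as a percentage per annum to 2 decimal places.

From F = S·e^((r−q)T): (r − q) = ln(F/S)/T
ln(7426.0/7611.7) = ln(0.975603) = -0.024700
(r − q) = -0.024700 / (1) = -0.024700
q = r − ln(F/S)/T = 0.0417 + 0.024700 = 0.066400
q = 6.64%

6.64%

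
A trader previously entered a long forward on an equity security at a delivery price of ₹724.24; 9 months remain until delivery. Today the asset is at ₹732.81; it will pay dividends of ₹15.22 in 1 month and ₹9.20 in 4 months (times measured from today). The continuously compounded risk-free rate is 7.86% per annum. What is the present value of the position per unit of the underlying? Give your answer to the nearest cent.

₹25.95

PV(remaining dividends) I = 15.22·e^(−0.0786·1/12) + 9.20·e^(−0.0786·4/12) = 24.0827
Current forward F = (S − I)·e^(rT) = (732.81 − 24.0827)·e^(0.0786·9/12) = 708.7273 × 1.060722 = 751.7626
Value (long) = (F − K)·e^(−rT) = (751.7626 − 724.24) × 0.942754 = 25.9470
Value = ₹25.95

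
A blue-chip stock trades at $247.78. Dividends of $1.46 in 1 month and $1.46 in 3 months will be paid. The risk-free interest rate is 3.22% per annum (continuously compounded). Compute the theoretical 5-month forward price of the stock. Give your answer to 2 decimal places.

$248.18

PV(dividends) I = 1.46·e^(−0.0322·1/12) + 1.46·e^(−0.0322·3/12)
I = 1.4561 + 1.4483 = 2.9044
F = (S − I)·e^(rT) = (247.78 − 2.9044) · e^(0.0322·5/12)
= 244.8756 · e^0.013417 = 244.8756 × 1.013507 = $248.18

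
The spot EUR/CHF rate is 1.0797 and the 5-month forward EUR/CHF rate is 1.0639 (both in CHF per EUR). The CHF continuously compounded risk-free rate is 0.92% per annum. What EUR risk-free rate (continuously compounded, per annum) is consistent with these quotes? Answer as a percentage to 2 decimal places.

4.46%

F = S·e^((r_CHF − r_EUR)T) ⇒ r_EUR = r_CHF − ln(F/S)/T
ln(1.0639/1.0797) = -0.014742; /(5/12) = -0.035381
r_EUR = 0.0092 + 0.035381 = 0.044581
r_EUR = 4.46%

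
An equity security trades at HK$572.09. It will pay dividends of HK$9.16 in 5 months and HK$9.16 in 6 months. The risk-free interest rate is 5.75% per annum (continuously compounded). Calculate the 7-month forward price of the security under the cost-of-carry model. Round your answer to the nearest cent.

PV(dividends) I = 9.16·e^(−0.0575·5/12) + 9.16·e^(−0.0575·6/12)
I = 8.9431 + 8.9004 = 17.8435
F = (S − I)·e^(rT) = (572.09 − 17.8435) · e^(0.0575·7/12)
= 554.2465 · e^0.033542 = 554.2465 × 1.034111 = HK$573.15

HK$573.15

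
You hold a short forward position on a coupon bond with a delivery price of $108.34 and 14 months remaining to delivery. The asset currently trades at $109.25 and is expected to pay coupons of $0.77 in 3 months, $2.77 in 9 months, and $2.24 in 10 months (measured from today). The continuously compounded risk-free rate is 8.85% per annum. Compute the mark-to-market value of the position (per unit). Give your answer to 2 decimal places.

PV(remaining coupons) I = 0.77·e^(−0.0885·3/12) + 2.77·e^(−0.0885·9/12) + 2.24·e^(−0.0885·10/12) = 5.4260
Current forward F = (S − I)·e^(rT) = (109.25 − 5.4260)·e^(0.0885·14/12) = 103.8240 × 1.108769 = 115.1168
Value (long) = (F − K)·e^(−rT) = (115.1168 − 108.34) × 0.901901 = 6.1120
Short position value = −(long value) = -$6.11

-$6.11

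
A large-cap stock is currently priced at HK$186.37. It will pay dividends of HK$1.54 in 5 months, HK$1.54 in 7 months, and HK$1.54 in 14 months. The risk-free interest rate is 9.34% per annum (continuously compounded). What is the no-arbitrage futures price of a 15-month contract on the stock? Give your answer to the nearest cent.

HK$204.59

PV(dividends) I = 1.54·e^(−0.0934·5/12) + 1.54·e^(−0.0934·7/12) + 1.54·e^(−0.0934·14/12)
I = 1.4812 + 1.4583 + 1.3810 = 4.3205
F = (S − I)·e^(rT) = (186.37 − 4.3205) · e^(0.0934·15/12)
= 182.0495 · e^0.116750 = 182.0495 × 1.123838 = HK$204.59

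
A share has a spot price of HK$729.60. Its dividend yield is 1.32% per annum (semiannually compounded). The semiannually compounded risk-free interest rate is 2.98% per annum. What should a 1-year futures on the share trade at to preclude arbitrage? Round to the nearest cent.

HK$741.68

F = S · (1+r/2)^(2T) / (1+q/2)^(2T)
= 729.60 × 1.030022 / 1.013244 = 729.60 × 1.016559
F = HK$741.68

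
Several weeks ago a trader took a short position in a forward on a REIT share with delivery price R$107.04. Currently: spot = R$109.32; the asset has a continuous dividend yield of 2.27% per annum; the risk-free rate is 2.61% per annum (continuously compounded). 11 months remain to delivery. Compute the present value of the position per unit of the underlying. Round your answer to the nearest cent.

-R$2.56

Current fair forward for the remaining 11 months: F = S·e^((r − q)·T), (r − q) = 0.0261 − 0.0227 = 0.0034
F = 109.32 · e^(0.0034 × 11/12) = 109.32 × 1.003122 = 109.6613
Value of long forward = (F − K)·e^(−rT) = (109.6613 − 107.04) · e^(−0.0261·11/12)
= 2.6213 × 0.976359 = 2.56
Short position value = −(long value) = -R$2.56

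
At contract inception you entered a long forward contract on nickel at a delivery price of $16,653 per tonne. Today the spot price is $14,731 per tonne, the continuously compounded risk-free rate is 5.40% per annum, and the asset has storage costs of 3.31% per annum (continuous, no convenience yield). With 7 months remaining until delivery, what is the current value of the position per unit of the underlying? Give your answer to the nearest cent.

Current fair forward for the remaining 7 months: F = S·e^((r + u)·T), (r + u) = 0.0540 + 0.0331 = 0.0871
F = 14731 · e^(0.0871 × 7/12) = 14731 × 1.05212122 = 15498.7977
Value of long forward = (F − K)·e^(−rT) = (15498.7977 − 16653) · e^(−0.0540·7/12)
= -1154.2023 × 0.96899096 = -1118.41

-$1118.41 per tonne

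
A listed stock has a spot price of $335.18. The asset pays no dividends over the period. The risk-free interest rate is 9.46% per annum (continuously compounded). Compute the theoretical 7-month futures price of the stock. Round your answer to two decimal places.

F = S·e^(rT) = 335.18 · e^(0.0946 × 7/12)
= 335.18 · e^0.055183 = 335.18 × 1.056734
F = $354.20

$354.20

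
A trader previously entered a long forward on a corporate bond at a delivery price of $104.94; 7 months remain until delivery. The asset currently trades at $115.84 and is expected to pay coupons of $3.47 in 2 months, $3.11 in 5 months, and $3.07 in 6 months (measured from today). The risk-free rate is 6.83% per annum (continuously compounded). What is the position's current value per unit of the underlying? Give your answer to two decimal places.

PV(remaining coupons) I = 3.47·e^(−0.0683·2/12) + 3.11·e^(−0.0683·5/12) + 3.07·e^(−0.0683·6/12) = 9.4204
Current forward F = (S − I)·e^(rT) = (115.84 − 9.4204)·e^(0.0683·7/12) = 106.4196 × 1.040646 = 110.7451
Value (long) = (F − K)·e^(−rT) = (110.7451 − 104.94) × 0.960942 = 5.5784
Value = $5.58

$5.58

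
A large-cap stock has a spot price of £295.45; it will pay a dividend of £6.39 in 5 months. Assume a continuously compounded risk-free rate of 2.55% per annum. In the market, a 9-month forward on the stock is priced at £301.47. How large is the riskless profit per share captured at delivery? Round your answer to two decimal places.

£6.76 per share

PV(dividends) I = 6.39·e^(−0.0255·5/12) = 6.3225
Fair forward F* = (S − I)·e^(rT) = (295.45 − 6.3225)·e^0.019125 = 289.1275 × 1.019309 = 294.7103
Market £301.47 > fair 294.7103: forward overpriced → cash-and-carry (borrow at r, buy the stock and collect the dividends, short the forward).
Profit at T = |F_mkt − F*| = |301.47 − 294.7103| = £6.76 per share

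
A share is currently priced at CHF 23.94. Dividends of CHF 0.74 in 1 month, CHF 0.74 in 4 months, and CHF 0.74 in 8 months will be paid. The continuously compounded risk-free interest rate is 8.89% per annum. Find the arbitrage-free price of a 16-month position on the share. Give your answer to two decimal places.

PV(dividends) I = 0.74·e^(−0.0889·1/12) + 0.74·e^(−0.0889·4/12) + 0.74·e^(−0.0889·8/12)
I = 0.7345 + 0.7184 + 0.6974 = 2.1503
F = (S − I)·e^(rT) = (23.94 − 2.1503) · e^(0.0889·16/12)
= 21.7897 · e^0.118533 = 21.7897 × 1.125844 = CHF 24.53

CHF 24.53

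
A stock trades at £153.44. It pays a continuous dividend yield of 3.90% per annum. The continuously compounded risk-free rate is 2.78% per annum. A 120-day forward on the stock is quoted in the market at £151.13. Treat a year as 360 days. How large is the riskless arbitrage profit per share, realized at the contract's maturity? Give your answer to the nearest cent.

£1.74 per share

Fair forward: F* = S·e^(carry·T), with carry = (r − q) = 0.0278 − 0.0390 = -0.0112
F* = 153.44 · e^(-0.0112 × 120/360) = 153.44 · e^-0.003733 = 153.44 × 0.996274 = £152.8683
Market £151.13 < fair £152.8683: forward underpriced → reverse cash-and-carry (short spot, go long the forward).
At maturity, profit = |F_mkt − F*| = |151.13 − 152.8683| = £1.74 per share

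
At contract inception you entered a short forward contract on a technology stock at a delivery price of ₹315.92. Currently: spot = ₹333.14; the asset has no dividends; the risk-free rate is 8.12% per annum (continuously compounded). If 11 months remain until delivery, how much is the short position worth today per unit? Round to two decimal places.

Current fair forward for the remaining 11 months: F = S·e^(r·T), r = 0.0812
F = 333.14 · e^(0.0812 × 11/12) = 333.14 × 1.077274 = 358.8831
Value of long forward = (F − K)·e^(−rT) = (358.8831 − 315.92) · e^(−0.0812·11/12)
= 42.9631 × 0.928269 = 39.88
Short position value = −(long value) = -₹39.88

-₹39.88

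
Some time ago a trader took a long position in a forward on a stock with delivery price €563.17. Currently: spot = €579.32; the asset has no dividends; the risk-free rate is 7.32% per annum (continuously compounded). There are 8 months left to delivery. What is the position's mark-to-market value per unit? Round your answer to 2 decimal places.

Current fair forward for the remaining 8 months: F = S·e^(r·T), r = 0.0732
F = 579.32 · e^(0.0732 × 8/12) = 579.32 × 1.050010 = 608.2918
Value of long forward = (F − K)·e^(−rT) = (608.2918 − 563.17) · e^(−0.0732·8/12)
= 45.1218 × 0.952372 = 42.97

€42.97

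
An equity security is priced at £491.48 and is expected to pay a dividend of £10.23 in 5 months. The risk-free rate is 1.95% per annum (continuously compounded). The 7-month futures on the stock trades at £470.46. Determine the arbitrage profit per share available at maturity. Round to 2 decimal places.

PV(dividends) I = 10.23·e^(−0.0195·5/12) = 10.1472
Fair futures F* = (S − I)·e^(rT) = (491.48 − 10.1472)·e^0.011375 = 481.3328 × 1.011440 = 486.8392
Market £470.46 < fair 486.8392: forward underpriced → reverse cash-and-carry (short the stock, invest proceeds at r, pay the dividends, go long the forward).
Profit at T = |F_mkt − F*| = |470.46 − 486.8392| = £16.38 per share

£16.38 per share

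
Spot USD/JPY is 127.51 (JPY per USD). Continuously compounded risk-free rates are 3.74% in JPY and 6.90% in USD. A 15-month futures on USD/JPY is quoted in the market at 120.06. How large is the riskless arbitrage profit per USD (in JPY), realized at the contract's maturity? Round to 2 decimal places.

Fair futures: F* = S·e^(carry·T), with carry = (r_JPY − r_USD) = 0.0374 − 0.0690 = -0.0316
F* = 127.51 · e^(-0.0316 × 15/12) = 127.51 · e^-0.039500 = 127.51 × 0.961270 = 122.5715
Market 120.06 < fair 122.5715: forward underpriced → reverse cash-and-carry (short spot, go long the forward).
At maturity, profit = |F_mkt − F*| = |120.06 − 122.5715| = 2.51 per USD (in JPY)

2.51 per USD (in JPY)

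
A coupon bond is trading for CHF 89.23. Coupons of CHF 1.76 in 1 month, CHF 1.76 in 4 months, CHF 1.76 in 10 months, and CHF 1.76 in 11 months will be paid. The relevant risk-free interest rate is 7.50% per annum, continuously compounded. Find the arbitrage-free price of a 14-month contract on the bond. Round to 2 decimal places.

CHF 90.01

PV(coupons) I = 1.76·e^(−0.0750·1/12) + 1.76·e^(−0.0750·4/12) + 1.76·e^(−0.0750·10/12) + 1.76·e^(−0.0750·11/12)
I = 1.7490 + 1.7165 + 1.6534 + 1.6431 = 6.7620
F = (S − I)·e^(rT) = (89.23 − 6.7620) · e^(0.0750·14/12)
= 82.4680 · e^0.087500 = 82.4680 × 1.091442 = CHF 90.01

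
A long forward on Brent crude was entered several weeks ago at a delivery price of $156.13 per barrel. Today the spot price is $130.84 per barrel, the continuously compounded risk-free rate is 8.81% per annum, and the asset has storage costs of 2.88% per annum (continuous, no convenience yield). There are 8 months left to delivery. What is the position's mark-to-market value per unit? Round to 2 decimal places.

Current fair forward for the remaining 8 months: F = S·e^((r + u)·T), (r + u) = 0.0881 + 0.0288 = 0.1169
F = 130.84 · e^(0.1169 × 8/12) = 130.84 × 1.081051 = 141.4447
Value of long forward = (F − K)·e^(−rT) = (141.4447 − 156.13) · e^(−0.0881·8/12)
= -14.6853 × 0.942958 = -13.85

-$13.85 per barrel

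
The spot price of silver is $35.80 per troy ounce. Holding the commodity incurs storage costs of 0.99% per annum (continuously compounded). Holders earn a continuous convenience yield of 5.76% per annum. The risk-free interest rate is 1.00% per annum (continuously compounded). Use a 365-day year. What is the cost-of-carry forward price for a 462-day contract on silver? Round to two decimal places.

$34.13 per troy ounce

Net carry = r + u − y = 0.0100 + 0.0099 − 0.0576 = -0.0377
F = S·e^((r+u−y)T) = 35.80 · e^(-0.0377 × 462/365) = 35.80 · e^-0.047719
= 35.80 × 0.953402 = $34.13 per troy ounce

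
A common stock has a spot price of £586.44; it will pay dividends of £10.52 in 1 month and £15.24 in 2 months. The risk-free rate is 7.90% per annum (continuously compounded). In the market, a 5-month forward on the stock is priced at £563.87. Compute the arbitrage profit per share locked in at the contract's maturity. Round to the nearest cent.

£15.85 per share

PV(dividends) I = 10.52·e^(−0.0790·1/12) + 15.24·e^(−0.0790·2/12) = 25.4916
Fair forward F* = (S − I)·e^(rT) = (586.44 − 25.4916)·e^0.032917 = 560.9484 × 1.033465 = 579.7205
Market £563.87 < fair 579.7205: forward underpriced → reverse cash-and-carry (short the stock, invest proceeds at r, pay the dividends, go long the forward).
Profit at T = |F_mkt − F*| = |563.87 − 579.7205| = £15.85 per share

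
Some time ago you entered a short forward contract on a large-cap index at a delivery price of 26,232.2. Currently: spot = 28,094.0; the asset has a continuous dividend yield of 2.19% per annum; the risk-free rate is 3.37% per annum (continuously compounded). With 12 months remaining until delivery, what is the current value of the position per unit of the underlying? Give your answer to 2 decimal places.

Current fair forward for the remaining 12 months: F = S·e^((r − q)·T), (r − q) = 0.0337 − 0.0219 = 0.0118
F = 28094.0 · e^(0.0118 × 12/12) = 28094.0 × 1.01186989 = 28427.4727
Value of long forward = (F − K)·e^(−rT) = (28427.4727 − 26232.2) · e^(−0.0337·12/12)
= 2195.2727 × 0.96686152 = 2122.52
Short position value = −(long value) = -2122.52

-2122.52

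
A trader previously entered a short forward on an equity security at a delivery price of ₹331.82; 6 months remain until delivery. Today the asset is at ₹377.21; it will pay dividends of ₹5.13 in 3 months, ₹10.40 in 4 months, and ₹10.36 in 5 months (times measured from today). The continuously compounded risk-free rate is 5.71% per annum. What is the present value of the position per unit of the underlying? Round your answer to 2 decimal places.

PV(remaining dividends) I = 5.13·e^(−0.0571·3/12) + 10.40·e^(−0.0571·4/12) + 10.36·e^(−0.0571·5/12) = 25.3776
Current forward F = (S − I)·e^(rT) = (377.21 − 25.3776)·e^(0.0571·6/12) = 351.8324 × 1.028961 = 362.0218
Value (long) = (F − K)·e^(−rT) = (362.0218 − 331.82) × 0.971854 = 29.3517
Short position value = −(long value) = -₹29.35

-₹29.35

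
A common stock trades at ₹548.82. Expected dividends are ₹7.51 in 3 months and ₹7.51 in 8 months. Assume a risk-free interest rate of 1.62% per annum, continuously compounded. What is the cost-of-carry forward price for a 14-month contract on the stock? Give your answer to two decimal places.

PV(dividends) I = 7.51·e^(−0.0162·3/12) + 7.51·e^(−0.0162·8/12)
I = 7.4796 + 7.4293 = 14.9089
F = (S − I)·e^(rT) = (548.82 − 14.9089) · e^(0.0162·14/12)
= 533.9111 · e^0.018900 = 533.9111 × 1.019080 = ₹544.10

₹544.10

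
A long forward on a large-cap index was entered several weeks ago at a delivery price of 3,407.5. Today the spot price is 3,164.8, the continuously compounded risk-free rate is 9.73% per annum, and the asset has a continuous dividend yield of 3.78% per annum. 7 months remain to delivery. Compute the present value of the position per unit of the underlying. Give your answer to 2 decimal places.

-123.70

Current fair forward for the remaining 7 months: F = S·e^((r − q)·T), (r − q) = 0.0973 − 0.0378 = 0.0595
F = 3164.8 · e^(0.0595 × 7/12) = 3164.8 × 1.03531770 = 3276.5735
Value of long forward = (F − K)·e^(−rT) = (3276.5735 − 3407.5) · e^(−0.0973·7/12)
= -130.9265 × 0.94482237 = -123.70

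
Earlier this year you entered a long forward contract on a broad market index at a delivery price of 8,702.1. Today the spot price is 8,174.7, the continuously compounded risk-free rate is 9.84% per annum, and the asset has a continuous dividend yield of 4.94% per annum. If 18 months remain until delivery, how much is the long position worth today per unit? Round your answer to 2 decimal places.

Current fair forward for the remaining 18 months: F = S·e^((r − q)·T), (r − q) = 0.0984 − 0.0494 = 0.0490
F = 8174.7 · e^(0.0490 × 18/12) = 8174.7 × 1.07626854 = 8798.1724
Value of long forward = (F − K)·e^(−rT) = (8798.1724 − 8702.1) · e^(−0.0984·18/12)
= 96.0724 × 0.86277616 = 82.89

82.89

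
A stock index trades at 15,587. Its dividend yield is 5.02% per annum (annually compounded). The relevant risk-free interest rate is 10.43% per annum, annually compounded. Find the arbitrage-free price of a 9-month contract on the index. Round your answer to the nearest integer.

F = S · (1+r)^T / (1+q)^T
= 15587 × 1.077247 / 1.037419 = 15587 × 1.038391
F = 16,185

16,185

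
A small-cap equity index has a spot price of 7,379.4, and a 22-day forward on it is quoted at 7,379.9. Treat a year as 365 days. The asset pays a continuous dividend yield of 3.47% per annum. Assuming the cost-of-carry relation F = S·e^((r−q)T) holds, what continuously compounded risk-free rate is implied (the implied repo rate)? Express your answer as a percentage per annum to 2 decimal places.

From F = S·e^((r−q)T): (r − q) = ln(F/S)/T
ln(7379.9/7379.4) = ln(1.000068) = 0.000068
(r − q) = 0.000068 / (22/365) = 0.001128
r = ln(F/S)/T + q = 0.001128 + 0.0347 = 0.035828
r = 3.58%

3.58%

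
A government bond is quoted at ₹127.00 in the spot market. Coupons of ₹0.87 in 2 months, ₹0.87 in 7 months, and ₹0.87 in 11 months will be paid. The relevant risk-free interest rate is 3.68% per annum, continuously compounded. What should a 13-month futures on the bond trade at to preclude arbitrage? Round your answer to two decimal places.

₹129.50

PV(coupons) I = 0.87·e^(−0.0368·2/12) + 0.87·e^(−0.0368·7/12) + 0.87·e^(−0.0368·11/12)
I = 0.8647 + 0.8515 + 0.8411 = 2.5573
F = (S − I)·e^(rT) = (127.00 − 2.5573) · e^(0.0368·13/12)
= 124.4427 · e^0.039867 = 124.4427 × 1.040672 = ₹129.50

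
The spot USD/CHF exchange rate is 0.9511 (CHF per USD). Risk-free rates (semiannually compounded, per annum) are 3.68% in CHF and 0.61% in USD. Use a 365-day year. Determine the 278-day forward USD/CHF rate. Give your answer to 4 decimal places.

0.9734

By covered interest parity, F = S · (1+r_CHF/2)^(2T) / (1+r_USD/2)^(2T)
= 0.9511 × 1.028163 / 1.004650 = 0.9511 × 1.023404
F = 0.9734 CHF per USD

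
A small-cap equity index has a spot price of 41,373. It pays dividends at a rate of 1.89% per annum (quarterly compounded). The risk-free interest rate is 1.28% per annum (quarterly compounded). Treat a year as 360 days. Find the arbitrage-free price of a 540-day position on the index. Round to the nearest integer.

40,998

F = S · (1+r/4)^(4T) / (1+q/4)^(4T)
= 41373 × 1.019354 / 1.028687 = 41373 × 0.990927
F = 40,998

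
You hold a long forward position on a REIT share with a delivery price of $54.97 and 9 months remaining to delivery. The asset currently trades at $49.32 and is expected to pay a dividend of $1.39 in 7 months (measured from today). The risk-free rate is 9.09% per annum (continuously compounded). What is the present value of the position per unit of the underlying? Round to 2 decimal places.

PV(remaining dividends) I = 1.39·e^(−0.0909·7/12) = 1.3182
Current forward F = (S − I)·e^(rT) = (49.32 − 1.3182)·e^(0.0909·9/12) = 48.0018 × 1.070553 = 51.3885
Value (long) = (F − K)·e^(−rT) = (51.3885 − 54.97) × 0.934097 = -3.3455
Value = -$3.35

-$3.35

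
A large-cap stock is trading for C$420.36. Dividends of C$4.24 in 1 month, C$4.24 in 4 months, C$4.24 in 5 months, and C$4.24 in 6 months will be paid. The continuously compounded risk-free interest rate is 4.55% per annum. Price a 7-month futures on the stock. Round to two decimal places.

C$414.51

PV(dividends) I = 4.24·e^(−0.0455·1/12) + 4.24·e^(−0.0455·4/12) + 4.24·e^(−0.0455·5/12) + 4.24·e^(−0.0455·6/12)
I = 4.2240 + 4.1762 + 4.1604 + 4.1446 = 16.7052
F = (S − I)·e^(rT) = (420.36 − 16.7052) · e^(0.0455·7/12)
= 403.6548 · e^0.026542 = 403.6548 × 1.026897 = C$414.51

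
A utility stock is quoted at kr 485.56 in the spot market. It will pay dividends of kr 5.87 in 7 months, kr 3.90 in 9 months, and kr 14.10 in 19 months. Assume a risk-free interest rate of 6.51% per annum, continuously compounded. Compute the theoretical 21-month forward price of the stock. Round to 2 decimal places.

kr 519.40

PV(dividends) I = 5.87·e^(−0.0651·7/12) + 3.90·e^(−0.0651·9/12) + 14.10·e^(−0.0651·19/12)
I = 5.6513 + 3.7142 + 12.7190 = 22.0845
F = (S − I)·e^(rT) = (485.56 − 22.0845) · e^(0.0651·21/12)
= 463.4755 · e^0.113925 = 463.4755 × 1.120668 = kr 519.40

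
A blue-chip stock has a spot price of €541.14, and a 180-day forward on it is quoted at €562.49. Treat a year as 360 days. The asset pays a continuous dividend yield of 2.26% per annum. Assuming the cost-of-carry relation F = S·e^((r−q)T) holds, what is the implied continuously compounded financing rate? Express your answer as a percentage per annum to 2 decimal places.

From F = S·e^((r−q)T): (r − q) = ln(F/S)/T
ln(562.49/541.14) = ln(1.039454) = 0.038696
(r − q) = 0.038696 / (180/360) = 0.077392
r = ln(F/S)/T + q = 0.077392 + 0.0226 = 0.099992
r = 10.00%

10.00%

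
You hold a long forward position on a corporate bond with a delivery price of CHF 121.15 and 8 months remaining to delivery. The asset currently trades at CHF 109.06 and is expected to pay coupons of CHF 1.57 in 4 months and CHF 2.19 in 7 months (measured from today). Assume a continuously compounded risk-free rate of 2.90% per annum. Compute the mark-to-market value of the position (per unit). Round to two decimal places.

-CHF 13.48

PV(remaining coupons) I = 1.57·e^(−0.0290·4/12) + 2.19·e^(−0.0290·7/12) = 3.7082
Current forward F = (S − I)·e^(rT) = (109.06 − 3.7082)·e^(0.0290·8/12) = 105.3518 × 1.019521 = 107.4084
Value (long) = (F − K)·e^(−rT) = (107.4084 − 121.15) × 0.980852 = -13.4785
Value = -CHF 13.48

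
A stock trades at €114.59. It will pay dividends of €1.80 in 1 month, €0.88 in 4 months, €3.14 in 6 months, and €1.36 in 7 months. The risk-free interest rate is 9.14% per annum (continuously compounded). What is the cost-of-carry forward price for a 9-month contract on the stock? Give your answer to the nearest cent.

PV(dividends) I = 1.80·e^(−0.0914·1/12) + 0.88·e^(−0.0914·4/12) + 3.14·e^(−0.0914·6/12) + 1.36·e^(−0.0914·7/12)
I = 1.7863 + 0.8536 + 2.9997 + 1.2894 = 6.9290
F = (S − I)·e^(rT) = (114.59 − 6.9290) · e^(0.0914·9/12)
= 107.6610 · e^0.068550 = 107.6610 × 1.070954 = €115.30

€115.30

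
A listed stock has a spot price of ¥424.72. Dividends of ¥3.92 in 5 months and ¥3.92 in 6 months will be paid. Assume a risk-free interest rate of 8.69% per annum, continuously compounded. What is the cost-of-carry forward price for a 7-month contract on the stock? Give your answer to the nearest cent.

PV(dividends) I = 3.92·e^(−0.0869·5/12) + 3.92·e^(−0.0869·6/12)
I = 3.7806 + 3.7533 = 7.5339
F = (S − I)·e^(rT) = (424.72 − 7.5339) · e^(0.0869·7/12)
= 417.1861 · e^0.050692 = 417.1861 × 1.051999 = ¥438.88

¥438.88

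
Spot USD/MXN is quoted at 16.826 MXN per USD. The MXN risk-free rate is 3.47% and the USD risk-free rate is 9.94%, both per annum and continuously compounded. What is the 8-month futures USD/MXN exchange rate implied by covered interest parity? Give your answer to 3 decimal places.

16.116

F = S·e^((r_MXN − r_USD)T) = 16.826 · e^((0.0347 − 0.0994) × 8/12)
= 16.826 · e^-0.043133 = 16.826 × 0.957784
F = 16.116 MXN per USD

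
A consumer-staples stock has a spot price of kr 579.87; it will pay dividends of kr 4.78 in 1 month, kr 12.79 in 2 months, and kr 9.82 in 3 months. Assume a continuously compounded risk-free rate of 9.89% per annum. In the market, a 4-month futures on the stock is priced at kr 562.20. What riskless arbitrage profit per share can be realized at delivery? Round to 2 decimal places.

kr 9.30 per share

PV(dividends) I = 4.78·e^(−0.0989·1/12) + 12.79·e^(−0.0989·2/12) + 9.82·e^(−0.0989·3/12) = 26.9019
Fair futures F* = (S − I)·e^(rT) = (579.87 − 26.9019)·e^0.032967 = 552.9681 × 1.033516 = 571.5014
Market kr 562.20 < fair 571.5014: forward underpriced → reverse cash-and-carry (short the stock, invest proceeds at r, pay the dividends, go long the forward).
Profit at T = |F_mkt − F*| = |562.20 − 571.5014| = kr 9.30 per share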